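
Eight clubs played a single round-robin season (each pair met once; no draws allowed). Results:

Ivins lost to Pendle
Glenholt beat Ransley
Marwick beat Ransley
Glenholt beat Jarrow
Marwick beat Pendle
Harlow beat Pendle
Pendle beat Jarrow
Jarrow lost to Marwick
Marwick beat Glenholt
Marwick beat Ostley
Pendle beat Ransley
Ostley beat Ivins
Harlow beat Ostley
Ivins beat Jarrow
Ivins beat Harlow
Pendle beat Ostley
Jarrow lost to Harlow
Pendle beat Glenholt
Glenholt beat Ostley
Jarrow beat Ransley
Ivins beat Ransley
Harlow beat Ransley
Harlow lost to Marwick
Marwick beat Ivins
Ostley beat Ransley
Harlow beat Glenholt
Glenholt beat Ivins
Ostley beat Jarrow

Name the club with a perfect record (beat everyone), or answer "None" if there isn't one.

Marwick

Marwick has 7 wins out of 7 opponents — a perfect record.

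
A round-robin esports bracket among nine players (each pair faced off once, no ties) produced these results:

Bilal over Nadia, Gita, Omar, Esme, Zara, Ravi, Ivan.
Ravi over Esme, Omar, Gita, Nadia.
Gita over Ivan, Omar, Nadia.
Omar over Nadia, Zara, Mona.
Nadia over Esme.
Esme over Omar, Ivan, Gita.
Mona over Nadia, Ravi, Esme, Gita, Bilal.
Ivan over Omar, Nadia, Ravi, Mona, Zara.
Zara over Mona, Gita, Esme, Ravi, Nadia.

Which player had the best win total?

Bilal

Win totals: Mona 5, Ivan 5, Bilal 7, Gita 3, Zara 5, Omar 3, Nadia 1, Esme 3, Ravi 4.
Bilal leads with 7 wins (next highest: 5).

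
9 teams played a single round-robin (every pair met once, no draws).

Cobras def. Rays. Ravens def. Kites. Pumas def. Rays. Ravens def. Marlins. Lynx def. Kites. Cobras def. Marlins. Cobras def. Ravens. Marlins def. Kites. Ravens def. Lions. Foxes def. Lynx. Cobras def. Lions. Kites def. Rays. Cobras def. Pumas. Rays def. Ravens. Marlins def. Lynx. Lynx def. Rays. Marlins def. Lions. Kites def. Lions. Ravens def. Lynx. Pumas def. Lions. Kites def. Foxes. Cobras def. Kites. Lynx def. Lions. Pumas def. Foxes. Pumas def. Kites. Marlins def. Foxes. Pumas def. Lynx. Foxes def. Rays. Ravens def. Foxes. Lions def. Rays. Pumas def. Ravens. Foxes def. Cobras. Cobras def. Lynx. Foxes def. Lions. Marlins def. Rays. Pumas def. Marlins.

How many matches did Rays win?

Rays' results: beat Ravens; lost to Kites, Lynx, Marlins, Pumas, Cobras, Lions, Foxes.
That is 1 win.

1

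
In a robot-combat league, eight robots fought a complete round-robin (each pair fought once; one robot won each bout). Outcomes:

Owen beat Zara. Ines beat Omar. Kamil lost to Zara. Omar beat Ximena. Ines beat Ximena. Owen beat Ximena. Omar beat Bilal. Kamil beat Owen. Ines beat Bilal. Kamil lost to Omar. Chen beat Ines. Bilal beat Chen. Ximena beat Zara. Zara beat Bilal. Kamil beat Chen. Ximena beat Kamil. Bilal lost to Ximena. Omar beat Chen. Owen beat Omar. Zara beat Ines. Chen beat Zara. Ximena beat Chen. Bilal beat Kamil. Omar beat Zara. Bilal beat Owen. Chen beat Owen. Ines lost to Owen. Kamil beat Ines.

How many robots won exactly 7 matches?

0

Win totals: Ximena 4, Kamil 3, Omar 5, Chen 3, Owen 4, Bilal 3, Ines 3, Zara 3.
No robot has exactly 7 wins.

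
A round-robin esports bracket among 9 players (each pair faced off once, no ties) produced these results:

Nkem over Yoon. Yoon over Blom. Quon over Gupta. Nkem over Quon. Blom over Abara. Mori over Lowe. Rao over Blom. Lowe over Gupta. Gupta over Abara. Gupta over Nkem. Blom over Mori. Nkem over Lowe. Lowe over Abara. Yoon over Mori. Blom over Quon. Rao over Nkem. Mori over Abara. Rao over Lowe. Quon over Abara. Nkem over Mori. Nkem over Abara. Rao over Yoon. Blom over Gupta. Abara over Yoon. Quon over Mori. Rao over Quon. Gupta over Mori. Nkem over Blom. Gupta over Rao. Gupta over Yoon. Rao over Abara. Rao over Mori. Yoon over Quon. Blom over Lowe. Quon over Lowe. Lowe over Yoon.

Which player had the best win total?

Win totals: Nkem 6, Lowe 3, Mori 2, Gupta 5, Rao 7, Blom 5, Quon 4, Yoon 3, Abara 1.
Rao leads with 7 wins (next highest: 6).

Rao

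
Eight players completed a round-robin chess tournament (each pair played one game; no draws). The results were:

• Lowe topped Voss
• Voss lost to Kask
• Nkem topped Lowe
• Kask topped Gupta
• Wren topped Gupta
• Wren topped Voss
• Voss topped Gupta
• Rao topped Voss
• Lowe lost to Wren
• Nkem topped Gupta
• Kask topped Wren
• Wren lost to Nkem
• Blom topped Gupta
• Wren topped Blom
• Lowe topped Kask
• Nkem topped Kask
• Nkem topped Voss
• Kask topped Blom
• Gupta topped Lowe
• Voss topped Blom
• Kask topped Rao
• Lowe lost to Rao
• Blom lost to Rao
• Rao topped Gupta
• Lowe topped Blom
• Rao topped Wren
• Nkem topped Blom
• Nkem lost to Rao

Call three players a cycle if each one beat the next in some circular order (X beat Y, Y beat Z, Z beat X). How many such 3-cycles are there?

Win totals: Gupta 1, Nkem 6, Blom 1, Kask 5, Voss 2, Lowe 3, Rao 6, Wren 4.
A player with w wins dominates both others in C(w,2) triples; summing gives 0 + 15 + 0 + 10 + 1 + 3 + 15 + 6 = 50 transitive triples.
Total triples C(8,3) = 56, so cyclic triples = 56 − 50 = 6.

6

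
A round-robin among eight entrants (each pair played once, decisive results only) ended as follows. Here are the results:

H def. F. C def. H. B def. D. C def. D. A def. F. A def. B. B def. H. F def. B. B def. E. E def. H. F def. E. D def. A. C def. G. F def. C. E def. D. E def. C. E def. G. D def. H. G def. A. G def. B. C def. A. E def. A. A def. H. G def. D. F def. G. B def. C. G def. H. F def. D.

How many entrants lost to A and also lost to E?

A beat: B, F, H.
E beat: A, C, D, G, H.
Both beat: H — 1.

1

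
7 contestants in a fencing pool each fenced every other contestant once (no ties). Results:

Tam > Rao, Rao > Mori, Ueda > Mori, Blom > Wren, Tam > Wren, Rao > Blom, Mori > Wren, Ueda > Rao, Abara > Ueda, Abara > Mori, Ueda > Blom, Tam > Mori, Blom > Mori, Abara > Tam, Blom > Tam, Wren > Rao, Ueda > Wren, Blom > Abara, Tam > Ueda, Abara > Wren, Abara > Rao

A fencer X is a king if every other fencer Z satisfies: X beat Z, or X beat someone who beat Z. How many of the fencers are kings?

Wren cannot reach Abara, Tam, Ueda in two steps.
Abara reaches everyone (king).
Tam cannot reach Abara in two steps.
Mori cannot reach Abara, Tam, Ueda, Blom in two steps.
Ueda reaches everyone (king).
Rao cannot reach Ueda in two steps.
Blom reaches everyone (king).
Kings: Abara, Ueda, Blom — 3.

3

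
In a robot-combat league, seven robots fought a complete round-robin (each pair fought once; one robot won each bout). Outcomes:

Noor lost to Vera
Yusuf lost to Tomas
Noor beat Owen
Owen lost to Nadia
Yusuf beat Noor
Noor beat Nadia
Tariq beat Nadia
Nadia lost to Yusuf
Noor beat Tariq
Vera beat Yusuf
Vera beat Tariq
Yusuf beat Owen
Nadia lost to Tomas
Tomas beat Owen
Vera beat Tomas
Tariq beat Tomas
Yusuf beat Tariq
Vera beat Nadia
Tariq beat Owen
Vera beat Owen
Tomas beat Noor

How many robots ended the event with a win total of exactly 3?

2

Win totals: Tomas 4, Noor 3, Yusuf 4, Tariq 3, Vera 6, Nadia 1, Owen 0.
Exactly 3: Noor, Tariq — 2 robots.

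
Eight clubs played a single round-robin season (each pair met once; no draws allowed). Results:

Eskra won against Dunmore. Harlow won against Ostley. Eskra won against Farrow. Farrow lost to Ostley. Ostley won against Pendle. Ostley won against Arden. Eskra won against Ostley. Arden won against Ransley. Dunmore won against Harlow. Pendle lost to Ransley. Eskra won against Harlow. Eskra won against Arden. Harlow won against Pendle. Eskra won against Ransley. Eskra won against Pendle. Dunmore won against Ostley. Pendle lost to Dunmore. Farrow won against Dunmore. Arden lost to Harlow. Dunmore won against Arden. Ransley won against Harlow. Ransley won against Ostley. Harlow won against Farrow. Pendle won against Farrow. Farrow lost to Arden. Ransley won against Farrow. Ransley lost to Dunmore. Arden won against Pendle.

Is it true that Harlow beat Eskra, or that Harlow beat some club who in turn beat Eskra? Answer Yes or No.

No

Harlow did not beat Eskra directly.
Harlow beat Pendle, Farrow, Ostley, Arden, but each of them lost to Eskra. No two-step path.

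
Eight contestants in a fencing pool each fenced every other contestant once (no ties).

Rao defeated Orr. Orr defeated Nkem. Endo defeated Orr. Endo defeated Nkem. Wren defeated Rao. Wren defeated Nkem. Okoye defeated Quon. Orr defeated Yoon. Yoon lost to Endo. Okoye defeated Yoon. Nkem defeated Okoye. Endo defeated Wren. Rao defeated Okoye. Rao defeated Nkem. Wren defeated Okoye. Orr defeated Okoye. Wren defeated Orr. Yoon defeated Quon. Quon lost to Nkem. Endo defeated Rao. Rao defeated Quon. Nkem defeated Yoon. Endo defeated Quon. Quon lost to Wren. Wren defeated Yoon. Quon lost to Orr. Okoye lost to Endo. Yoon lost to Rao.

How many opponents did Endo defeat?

7

Endo's results: beat Yoon, Rao, Wren, Okoye, Nkem, Orr, Quon; lost to no one.
That is 7 wins.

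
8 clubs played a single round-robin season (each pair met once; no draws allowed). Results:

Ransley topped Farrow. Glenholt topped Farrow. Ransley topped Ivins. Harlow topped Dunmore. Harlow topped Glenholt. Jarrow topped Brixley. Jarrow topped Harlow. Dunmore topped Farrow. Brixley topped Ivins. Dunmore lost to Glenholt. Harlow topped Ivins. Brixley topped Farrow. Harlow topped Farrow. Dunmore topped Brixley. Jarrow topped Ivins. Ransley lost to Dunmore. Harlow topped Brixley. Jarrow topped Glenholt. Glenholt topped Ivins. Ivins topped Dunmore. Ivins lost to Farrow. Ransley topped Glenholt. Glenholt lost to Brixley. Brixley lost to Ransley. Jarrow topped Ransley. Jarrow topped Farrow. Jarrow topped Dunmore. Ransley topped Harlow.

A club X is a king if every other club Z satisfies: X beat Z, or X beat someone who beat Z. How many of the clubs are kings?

Glenholt cannot reach Harlow, Jarrow in two steps.
Brixley cannot reach Harlow, Jarrow, Ransley in two steps.
Harlow cannot reach Jarrow in two steps.
Farrow cannot reach Glenholt, Brixley, Harlow, Jarrow, Ransley in two steps.
Ivins cannot reach Glenholt, Harlow, Jarrow in two steps.
Dunmore cannot reach Jarrow in two steps.
Jarrow reaches everyone (king).
Ransley cannot reach Jarrow in two steps.
Kings: Jarrow — 1.

1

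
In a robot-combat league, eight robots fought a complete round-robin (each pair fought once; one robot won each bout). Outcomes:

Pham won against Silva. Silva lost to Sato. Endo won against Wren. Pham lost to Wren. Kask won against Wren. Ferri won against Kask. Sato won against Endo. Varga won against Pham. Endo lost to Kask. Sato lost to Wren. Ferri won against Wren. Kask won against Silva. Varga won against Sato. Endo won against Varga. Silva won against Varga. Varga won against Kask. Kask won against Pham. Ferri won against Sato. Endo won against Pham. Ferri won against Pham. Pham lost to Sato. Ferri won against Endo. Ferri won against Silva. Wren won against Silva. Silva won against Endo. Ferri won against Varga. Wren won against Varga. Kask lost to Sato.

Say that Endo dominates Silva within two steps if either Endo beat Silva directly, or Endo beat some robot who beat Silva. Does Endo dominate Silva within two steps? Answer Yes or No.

Endo did not beat Silva directly.
Endo beat Wren, Pham, Varga. Of those, Wren beat Silva.

Yes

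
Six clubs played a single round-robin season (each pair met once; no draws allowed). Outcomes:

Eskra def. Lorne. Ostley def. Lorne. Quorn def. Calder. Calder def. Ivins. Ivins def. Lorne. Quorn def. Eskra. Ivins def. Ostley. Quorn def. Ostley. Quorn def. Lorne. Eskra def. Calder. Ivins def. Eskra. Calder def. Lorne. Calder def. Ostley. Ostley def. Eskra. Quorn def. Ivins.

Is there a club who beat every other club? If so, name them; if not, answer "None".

Quorn has 5 wins out of 5 opponents — a perfect record.

Quorn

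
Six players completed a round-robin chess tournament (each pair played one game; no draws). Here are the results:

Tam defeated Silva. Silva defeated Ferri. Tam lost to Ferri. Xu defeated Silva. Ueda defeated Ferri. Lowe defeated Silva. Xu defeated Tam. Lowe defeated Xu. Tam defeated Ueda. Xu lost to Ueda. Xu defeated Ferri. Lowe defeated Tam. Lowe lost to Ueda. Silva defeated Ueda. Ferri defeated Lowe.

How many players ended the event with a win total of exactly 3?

Win totals: Xu 3, Silva 2, Ueda 3, Ferri 2, Lowe 3, Tam 2.
Exactly 3: Xu, Ueda, Lowe — 3 players.

3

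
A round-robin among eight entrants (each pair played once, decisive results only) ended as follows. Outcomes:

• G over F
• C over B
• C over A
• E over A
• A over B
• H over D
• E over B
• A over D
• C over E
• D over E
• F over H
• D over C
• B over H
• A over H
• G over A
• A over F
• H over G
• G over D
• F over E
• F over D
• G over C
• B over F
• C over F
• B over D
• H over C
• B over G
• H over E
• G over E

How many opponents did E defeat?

E's results: beat A, B; lost to C, D, F, G, H.
That is 2 wins.

2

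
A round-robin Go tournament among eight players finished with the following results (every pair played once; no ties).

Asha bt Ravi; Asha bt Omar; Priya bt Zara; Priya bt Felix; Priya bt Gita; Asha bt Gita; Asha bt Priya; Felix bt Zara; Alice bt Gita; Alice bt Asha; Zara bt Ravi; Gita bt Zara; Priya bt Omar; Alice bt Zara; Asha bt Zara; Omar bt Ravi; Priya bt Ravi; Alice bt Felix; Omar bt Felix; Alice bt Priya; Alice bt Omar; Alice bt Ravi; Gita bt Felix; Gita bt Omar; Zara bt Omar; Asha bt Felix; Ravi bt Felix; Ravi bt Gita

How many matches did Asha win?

Asha's results: beat Felix, Gita, Omar, Ravi, Zara, Priya; lost to Alice.
That is 6 wins.

6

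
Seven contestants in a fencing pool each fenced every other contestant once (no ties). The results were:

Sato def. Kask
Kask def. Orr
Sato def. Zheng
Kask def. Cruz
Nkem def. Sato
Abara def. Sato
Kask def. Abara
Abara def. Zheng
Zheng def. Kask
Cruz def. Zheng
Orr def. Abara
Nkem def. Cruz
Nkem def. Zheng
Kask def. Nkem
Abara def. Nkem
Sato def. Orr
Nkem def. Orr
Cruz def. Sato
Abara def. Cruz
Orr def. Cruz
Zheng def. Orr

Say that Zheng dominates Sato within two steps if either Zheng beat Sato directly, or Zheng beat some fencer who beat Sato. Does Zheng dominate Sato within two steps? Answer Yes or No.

Zheng did not beat Sato directly.
Zheng beat Orr, Kask, but each of them lost to Sato. No two-step path.

No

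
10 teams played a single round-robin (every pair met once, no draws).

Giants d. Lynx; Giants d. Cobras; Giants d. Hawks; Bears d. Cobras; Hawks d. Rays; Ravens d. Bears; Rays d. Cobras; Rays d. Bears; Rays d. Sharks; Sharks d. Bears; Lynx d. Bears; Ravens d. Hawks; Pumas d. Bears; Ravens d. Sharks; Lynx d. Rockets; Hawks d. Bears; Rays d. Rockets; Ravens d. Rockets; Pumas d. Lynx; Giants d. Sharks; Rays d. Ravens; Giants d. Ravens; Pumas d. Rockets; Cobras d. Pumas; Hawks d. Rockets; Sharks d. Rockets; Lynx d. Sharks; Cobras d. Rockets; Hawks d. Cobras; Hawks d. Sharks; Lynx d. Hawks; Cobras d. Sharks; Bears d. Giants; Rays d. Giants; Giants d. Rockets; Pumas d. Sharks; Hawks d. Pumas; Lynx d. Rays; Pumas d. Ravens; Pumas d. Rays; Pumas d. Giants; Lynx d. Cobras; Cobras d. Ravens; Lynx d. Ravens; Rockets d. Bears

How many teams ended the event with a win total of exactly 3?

0

Win totals: Ravens 4, Sharks 2, Lynx 7, Hawks 6, Cobras 4, Bears 2, Pumas 7, Giants 6, Rays 6, Rockets 1.
No team has exactly 3 wins.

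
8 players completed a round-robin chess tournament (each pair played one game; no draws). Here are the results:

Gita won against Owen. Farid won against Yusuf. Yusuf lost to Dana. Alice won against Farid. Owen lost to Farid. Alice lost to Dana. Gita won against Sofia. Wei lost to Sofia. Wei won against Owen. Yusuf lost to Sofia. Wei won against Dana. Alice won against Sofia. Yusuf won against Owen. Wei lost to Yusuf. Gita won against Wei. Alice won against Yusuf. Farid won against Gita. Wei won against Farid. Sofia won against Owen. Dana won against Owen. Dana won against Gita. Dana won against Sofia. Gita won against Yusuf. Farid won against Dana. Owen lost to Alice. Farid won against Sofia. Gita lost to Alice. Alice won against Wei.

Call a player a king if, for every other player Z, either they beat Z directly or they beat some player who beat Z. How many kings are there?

4

Yusuf cannot reach Gita, Sofia, Alice in two steps.
Farid reaches everyone (king).
Gita cannot reach Alice in two steps.
Sofia cannot reach Gita, Alice in two steps.
Dana reaches everyone (king).
Wei reaches everyone (king).
Owen cannot reach Yusuf, Farid, Gita, Sofia, Dana, Wei, Alice in two steps.
Alice reaches everyone (king).
Kings: Farid, Dana, Wei, Alice — 4.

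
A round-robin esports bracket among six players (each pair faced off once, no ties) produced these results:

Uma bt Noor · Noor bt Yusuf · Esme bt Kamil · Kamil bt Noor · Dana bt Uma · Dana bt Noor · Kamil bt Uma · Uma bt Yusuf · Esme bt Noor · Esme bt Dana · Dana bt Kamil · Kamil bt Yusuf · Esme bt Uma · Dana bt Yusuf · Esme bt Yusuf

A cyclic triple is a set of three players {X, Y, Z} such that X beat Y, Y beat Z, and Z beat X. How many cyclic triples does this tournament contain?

Win totals: Kamil 3, Yusuf 0, Uma 2, Noor 1, Esme 5, Dana 4.
A player with w wins dominates both others in C(w,2) triples; summing gives 3 + 0 + 1 + 0 + 10 + 6 = 20 transitive triples.
Total triples C(6,3) = 20, so cyclic triples = 20 − 20 = 0.

0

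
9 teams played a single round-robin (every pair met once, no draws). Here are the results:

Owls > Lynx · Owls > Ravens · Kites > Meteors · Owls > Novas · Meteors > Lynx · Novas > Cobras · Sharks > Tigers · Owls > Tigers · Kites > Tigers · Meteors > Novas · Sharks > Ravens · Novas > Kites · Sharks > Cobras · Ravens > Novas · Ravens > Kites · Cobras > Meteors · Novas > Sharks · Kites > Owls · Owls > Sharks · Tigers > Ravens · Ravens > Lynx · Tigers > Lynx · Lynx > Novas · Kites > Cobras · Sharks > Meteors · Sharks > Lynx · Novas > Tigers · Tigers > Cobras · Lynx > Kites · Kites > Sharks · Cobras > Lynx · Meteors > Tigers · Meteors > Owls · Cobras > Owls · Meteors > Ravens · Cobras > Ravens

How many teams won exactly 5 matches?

4

Win totals: Novas 4, Lynx 2, Tigers 3, Cobras 4, Owls 5, Meteors 5, Kites 5, Ravens 3, Sharks 5.
Exactly 5: Owls, Meteors, Kites, Sharks — 4 teams.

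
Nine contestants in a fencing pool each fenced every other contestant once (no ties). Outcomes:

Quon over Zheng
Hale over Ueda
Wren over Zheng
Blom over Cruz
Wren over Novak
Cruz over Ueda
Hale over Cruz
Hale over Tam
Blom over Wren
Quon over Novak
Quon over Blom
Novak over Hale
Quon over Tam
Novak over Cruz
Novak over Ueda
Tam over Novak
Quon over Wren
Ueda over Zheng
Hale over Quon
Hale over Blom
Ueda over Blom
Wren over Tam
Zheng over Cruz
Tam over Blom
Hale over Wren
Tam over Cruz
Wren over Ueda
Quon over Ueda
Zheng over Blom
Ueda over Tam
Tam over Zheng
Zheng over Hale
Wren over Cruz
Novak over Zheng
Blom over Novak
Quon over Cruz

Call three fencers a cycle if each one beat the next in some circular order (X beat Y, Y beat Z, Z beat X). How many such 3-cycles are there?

17

Win totals: Ueda 3, Zheng 3, Cruz 1, Blom 3, Hale 6, Wren 5, Quon 7, Novak 4, Tam 4.
A fencer with w wins dominates both others in C(w,2) triples; summing gives 3 + 3 + 0 + 3 + 15 + 10 + 21 + 6 + 6 = 67 transitive triples.
Total triples C(9,3) = 84, so cyclic triples = 84 − 67 = 17.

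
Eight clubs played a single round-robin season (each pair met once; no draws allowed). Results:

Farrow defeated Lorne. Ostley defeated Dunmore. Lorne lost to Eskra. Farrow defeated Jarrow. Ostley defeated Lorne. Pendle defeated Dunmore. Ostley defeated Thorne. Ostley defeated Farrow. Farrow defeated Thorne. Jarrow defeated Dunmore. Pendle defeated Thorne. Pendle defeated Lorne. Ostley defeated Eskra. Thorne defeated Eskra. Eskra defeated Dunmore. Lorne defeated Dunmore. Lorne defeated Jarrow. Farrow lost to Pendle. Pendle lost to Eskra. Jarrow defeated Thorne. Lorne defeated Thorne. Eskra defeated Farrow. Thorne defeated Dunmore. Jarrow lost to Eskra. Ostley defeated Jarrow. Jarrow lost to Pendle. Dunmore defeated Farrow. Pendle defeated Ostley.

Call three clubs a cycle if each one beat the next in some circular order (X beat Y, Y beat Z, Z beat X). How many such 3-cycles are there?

8

Win totals: Ostley 6, Eskra 5, Pendle 6, Dunmore 1, Lorne 3, Farrow 3, Thorne 2, Jarrow 2.
A club with w wins dominates both others in C(w,2) triples; summing gives 15 + 10 + 15 + 0 + 3 + 3 + 1 + 1 = 48 transitive triples.
Total triples C(8,3) = 56, so cyclic triples = 56 − 48 = 8.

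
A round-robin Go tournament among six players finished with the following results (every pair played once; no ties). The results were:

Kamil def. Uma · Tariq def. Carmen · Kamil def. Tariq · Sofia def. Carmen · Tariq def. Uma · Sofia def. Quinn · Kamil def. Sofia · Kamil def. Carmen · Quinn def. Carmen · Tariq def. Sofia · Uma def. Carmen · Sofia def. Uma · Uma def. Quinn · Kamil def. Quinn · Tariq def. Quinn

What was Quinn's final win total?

1

Quinn's results: beat Carmen; lost to Sofia, Tariq, Kamil, Uma.
That is 1 win.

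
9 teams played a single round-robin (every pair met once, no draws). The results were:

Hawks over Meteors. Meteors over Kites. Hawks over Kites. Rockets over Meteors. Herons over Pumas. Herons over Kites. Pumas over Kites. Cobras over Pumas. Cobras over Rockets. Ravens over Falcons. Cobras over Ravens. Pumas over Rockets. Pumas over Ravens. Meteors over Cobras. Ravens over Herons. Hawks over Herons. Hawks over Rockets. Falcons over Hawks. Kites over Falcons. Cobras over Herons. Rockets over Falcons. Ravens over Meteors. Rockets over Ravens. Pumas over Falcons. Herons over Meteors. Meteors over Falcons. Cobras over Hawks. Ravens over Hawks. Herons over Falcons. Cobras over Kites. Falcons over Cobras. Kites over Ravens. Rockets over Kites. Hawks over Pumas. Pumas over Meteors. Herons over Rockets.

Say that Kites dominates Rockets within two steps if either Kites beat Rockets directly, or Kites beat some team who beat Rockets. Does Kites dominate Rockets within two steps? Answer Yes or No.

No

Kites did not beat Rockets directly.
Kites beat Falcons, Ravens, but each of them lost to Rockets. No two-step path.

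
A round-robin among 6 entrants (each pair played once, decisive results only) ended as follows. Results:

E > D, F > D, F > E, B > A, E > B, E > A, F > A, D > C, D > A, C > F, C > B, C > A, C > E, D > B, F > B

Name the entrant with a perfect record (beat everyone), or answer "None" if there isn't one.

Highest win total is F with 4 (out of 5 possible).
F lost to C, so no entrant went undefeated.

None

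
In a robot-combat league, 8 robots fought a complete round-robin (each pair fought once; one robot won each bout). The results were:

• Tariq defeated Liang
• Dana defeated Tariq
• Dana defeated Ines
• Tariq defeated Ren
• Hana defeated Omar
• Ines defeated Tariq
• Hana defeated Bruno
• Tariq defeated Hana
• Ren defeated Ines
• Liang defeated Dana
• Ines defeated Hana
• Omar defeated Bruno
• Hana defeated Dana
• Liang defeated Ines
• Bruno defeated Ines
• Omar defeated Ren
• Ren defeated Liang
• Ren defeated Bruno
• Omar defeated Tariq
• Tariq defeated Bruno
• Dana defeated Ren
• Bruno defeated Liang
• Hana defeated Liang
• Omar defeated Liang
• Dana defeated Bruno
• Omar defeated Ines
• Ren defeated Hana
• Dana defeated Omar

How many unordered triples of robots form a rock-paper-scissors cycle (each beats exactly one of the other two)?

Win totals: Ren 4, Hana 4, Omar 5, Bruno 2, Ines 2, Dana 5, Liang 2, Tariq 4.
A robot with w wins dominates both others in C(w,2) triples; summing gives 6 + 6 + 10 + 1 + 1 + 10 + 1 + 6 = 41 transitive triples.
Total triples C(8,3) = 56, so cyclic triples = 56 − 41 = 15.

15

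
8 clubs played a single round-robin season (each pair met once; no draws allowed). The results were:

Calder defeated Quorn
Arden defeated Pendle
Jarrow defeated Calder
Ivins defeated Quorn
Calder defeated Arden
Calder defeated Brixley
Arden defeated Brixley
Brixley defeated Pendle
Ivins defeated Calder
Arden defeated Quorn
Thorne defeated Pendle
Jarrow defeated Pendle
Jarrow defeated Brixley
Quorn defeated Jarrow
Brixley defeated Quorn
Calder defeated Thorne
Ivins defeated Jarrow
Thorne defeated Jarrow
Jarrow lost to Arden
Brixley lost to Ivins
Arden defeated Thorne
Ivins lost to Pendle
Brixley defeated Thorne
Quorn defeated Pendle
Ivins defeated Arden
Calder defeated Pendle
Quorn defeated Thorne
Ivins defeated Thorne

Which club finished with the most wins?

Win totals: Brixley 3, Jarrow 3, Arden 5, Quorn 3, Ivins 6, Thorne 2, Pendle 1, Calder 5.
Ivins leads with 6 wins (next highest: 5).

Ivins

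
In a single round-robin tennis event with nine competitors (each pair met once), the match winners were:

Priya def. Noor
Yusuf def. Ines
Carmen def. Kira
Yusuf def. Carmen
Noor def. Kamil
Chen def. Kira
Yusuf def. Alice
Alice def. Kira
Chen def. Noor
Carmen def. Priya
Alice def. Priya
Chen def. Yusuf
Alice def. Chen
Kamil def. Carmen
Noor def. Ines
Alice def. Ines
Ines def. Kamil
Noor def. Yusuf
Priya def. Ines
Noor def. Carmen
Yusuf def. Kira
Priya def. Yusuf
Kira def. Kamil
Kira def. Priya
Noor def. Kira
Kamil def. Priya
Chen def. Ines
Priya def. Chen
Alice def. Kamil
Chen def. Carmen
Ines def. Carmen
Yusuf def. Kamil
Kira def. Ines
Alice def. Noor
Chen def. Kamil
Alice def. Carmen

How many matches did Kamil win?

Kamil's results: beat Carmen, Priya; lost to Alice, Chen, Noor, Ines, Kira, Yusuf.
That is 2 wins.

2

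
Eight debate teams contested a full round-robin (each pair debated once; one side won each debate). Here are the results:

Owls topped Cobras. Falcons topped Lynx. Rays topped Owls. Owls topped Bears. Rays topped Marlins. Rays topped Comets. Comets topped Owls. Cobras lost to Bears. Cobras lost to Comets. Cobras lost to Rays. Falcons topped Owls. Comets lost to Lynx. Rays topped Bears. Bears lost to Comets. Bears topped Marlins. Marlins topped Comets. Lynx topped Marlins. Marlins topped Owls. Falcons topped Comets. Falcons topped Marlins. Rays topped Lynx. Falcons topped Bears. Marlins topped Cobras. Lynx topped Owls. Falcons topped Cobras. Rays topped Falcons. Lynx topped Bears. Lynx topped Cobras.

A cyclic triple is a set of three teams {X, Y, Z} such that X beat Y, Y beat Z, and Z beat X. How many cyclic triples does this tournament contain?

2

Win totals: Cobras 0, Marlins 3, Falcons 6, Owls 2, Rays 7, Bears 2, Comets 3, Lynx 5.
A team with w wins dominates both others in C(w,2) triples; summing gives 0 + 3 + 15 + 1 + 21 + 1 + 3 + 10 = 54 transitive triples.
Total triples C(8,3) = 56, so cyclic triples = 56 − 54 = 2.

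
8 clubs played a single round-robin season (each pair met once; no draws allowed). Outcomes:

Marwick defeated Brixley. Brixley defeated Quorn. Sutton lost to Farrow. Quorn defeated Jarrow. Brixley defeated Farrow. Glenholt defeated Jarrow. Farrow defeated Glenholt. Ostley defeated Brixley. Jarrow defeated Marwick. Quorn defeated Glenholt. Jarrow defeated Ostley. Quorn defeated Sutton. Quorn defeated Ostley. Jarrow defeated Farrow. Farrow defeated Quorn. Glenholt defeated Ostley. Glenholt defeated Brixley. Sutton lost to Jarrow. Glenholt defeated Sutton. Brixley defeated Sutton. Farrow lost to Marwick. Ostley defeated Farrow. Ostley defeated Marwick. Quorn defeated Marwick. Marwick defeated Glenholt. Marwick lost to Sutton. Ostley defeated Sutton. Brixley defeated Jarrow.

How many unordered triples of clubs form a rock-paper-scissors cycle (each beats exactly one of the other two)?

Win totals: Brixley 4, Marwick 3, Sutton 1, Jarrow 4, Quorn 5, Ostley 4, Farrow 3, Glenholt 4.
A club with w wins dominates both others in C(w,2) triples; summing gives 6 + 3 + 0 + 6 + 10 + 6 + 3 + 6 = 40 transitive triples.
Total triples C(8,3) = 56, so cyclic triples = 56 − 40 = 16.

16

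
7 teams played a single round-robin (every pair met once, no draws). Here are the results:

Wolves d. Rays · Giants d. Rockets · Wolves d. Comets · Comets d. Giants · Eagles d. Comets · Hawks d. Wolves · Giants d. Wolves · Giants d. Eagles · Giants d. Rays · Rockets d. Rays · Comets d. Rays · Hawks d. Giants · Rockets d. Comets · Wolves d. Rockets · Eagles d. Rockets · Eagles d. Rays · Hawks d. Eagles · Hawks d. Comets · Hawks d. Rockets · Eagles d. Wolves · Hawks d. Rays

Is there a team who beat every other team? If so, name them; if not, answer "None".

Hawks has 6 wins out of 6 opponents — a perfect record.

Hawks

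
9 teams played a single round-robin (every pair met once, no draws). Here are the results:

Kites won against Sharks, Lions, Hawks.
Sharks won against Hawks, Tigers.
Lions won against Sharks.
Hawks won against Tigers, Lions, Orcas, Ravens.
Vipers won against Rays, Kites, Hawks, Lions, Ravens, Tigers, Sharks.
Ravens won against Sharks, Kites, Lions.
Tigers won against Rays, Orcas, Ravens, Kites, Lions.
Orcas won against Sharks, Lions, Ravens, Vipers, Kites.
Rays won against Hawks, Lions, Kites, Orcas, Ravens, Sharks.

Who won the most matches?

Win totals: Lions 1, Sharks 2, Ravens 3, Tigers 5, Hawks 4, Orcas 5, Kites 3, Rays 6, Vipers 7.
Vipers leads with 7 wins (next highest: 6).

Vipers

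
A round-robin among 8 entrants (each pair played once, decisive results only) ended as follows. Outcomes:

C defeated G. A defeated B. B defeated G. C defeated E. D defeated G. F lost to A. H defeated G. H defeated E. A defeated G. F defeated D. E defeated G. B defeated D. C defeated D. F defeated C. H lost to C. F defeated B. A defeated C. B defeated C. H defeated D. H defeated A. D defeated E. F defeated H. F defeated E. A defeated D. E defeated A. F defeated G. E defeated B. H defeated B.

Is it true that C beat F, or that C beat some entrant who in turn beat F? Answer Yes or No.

C did not beat F directly.
C beat D, E, G, H, but each of them lost to F. No two-step path.

No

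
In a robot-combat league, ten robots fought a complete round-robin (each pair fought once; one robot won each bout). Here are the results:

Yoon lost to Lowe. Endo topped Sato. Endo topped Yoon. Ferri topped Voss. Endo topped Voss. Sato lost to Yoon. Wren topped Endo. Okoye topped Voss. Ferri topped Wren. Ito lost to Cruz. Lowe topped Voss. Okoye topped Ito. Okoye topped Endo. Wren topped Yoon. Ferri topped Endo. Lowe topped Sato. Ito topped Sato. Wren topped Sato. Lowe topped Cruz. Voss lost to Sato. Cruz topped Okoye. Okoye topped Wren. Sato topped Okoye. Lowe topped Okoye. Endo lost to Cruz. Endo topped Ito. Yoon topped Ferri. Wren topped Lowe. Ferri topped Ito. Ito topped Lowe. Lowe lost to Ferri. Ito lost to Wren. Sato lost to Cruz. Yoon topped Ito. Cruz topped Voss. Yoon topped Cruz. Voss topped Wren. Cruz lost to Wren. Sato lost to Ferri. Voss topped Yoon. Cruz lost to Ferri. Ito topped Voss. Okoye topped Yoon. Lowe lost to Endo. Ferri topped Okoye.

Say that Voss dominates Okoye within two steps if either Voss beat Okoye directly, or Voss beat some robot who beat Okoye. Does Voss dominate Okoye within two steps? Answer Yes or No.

Voss did not beat Okoye directly.
Voss beat Yoon, Wren, but each of them lost to Okoye. No two-step path.

No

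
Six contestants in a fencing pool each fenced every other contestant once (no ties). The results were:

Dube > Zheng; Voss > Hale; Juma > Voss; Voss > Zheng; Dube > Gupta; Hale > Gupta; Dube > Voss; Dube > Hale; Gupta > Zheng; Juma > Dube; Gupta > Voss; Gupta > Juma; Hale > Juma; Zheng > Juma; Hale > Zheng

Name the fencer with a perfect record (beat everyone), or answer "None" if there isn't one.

Highest win total is Dube with 4 (out of 5 possible).
Dube lost to Juma, so no fencer went undefeated.

None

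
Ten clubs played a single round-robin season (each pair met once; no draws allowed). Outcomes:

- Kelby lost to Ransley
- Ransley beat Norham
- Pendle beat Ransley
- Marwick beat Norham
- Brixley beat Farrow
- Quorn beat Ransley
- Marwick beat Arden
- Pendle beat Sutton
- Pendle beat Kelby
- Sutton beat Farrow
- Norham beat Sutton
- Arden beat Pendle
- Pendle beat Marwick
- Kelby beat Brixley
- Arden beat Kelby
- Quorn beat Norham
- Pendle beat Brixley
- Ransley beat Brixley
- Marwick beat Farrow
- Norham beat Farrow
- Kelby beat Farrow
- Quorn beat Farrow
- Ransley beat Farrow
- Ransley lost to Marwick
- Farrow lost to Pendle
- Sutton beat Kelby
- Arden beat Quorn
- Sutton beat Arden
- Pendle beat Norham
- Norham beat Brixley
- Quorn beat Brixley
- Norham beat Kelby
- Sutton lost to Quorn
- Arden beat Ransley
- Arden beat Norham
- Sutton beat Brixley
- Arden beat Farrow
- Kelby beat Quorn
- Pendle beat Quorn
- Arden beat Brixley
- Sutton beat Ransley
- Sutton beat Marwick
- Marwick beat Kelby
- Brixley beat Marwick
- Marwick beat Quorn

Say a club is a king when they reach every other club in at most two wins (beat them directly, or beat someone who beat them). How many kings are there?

Sutton reaches everyone (king).
Pendle reaches everyone (king).
Brixley cannot reach Sutton, Pendle in two steps.
Farrow cannot reach Sutton, Pendle, Brixley, Marwick, Kelby, Ransley, Arden, Norham, Quorn in two steps.
Marwick reaches everyone (king).
Kelby cannot reach Pendle, Arden in two steps.
Ransley cannot reach Pendle, Arden in two steps.
Arden reaches everyone (king).
Norham cannot reach Pendle in two steps.
Quorn cannot reach Pendle in two steps.
Kings: Sutton, Pendle, Marwick, Arden — 4.

4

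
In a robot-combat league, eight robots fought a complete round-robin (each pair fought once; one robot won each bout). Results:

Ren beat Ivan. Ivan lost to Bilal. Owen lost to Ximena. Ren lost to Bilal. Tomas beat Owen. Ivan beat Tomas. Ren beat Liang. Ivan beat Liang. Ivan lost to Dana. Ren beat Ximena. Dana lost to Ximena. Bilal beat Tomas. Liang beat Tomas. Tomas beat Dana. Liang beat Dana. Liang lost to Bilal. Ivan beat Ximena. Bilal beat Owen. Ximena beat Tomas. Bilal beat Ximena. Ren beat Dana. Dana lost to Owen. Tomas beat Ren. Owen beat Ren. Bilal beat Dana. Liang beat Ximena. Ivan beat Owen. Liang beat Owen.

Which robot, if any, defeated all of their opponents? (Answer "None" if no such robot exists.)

Bilal

Bilal has 7 wins out of 7 opponents — a perfect record.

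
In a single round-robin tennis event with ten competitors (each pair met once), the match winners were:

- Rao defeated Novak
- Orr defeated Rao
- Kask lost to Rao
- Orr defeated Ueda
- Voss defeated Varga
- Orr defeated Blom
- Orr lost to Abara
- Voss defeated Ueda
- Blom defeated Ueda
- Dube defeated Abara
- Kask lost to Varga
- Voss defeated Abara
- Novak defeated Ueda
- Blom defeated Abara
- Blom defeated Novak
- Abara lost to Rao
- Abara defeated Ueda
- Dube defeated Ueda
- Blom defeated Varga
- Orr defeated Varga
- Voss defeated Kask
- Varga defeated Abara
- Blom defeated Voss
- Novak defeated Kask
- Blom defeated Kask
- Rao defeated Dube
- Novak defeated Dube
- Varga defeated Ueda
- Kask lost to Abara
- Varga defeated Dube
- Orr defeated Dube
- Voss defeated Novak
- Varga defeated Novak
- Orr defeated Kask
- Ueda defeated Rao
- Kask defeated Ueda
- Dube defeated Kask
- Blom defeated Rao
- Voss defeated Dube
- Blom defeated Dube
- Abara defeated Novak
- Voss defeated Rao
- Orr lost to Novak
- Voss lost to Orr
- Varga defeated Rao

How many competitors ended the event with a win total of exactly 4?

3

Win totals: Kask 1, Varga 6, Blom 8, Orr 7, Rao 4, Abara 4, Dube 3, Novak 4, Ueda 1, Voss 7.
Exactly 4: Rao, Abara, Novak — 3 competitors.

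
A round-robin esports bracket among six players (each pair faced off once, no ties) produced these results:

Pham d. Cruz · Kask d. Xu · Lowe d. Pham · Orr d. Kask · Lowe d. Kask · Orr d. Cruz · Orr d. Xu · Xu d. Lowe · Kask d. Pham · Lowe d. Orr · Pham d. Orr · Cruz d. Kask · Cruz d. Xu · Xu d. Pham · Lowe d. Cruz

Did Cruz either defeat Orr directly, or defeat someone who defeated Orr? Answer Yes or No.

No

Cruz did not beat Orr directly.
Cruz beat Xu, Kask, but each of them lost to Orr. No two-step path.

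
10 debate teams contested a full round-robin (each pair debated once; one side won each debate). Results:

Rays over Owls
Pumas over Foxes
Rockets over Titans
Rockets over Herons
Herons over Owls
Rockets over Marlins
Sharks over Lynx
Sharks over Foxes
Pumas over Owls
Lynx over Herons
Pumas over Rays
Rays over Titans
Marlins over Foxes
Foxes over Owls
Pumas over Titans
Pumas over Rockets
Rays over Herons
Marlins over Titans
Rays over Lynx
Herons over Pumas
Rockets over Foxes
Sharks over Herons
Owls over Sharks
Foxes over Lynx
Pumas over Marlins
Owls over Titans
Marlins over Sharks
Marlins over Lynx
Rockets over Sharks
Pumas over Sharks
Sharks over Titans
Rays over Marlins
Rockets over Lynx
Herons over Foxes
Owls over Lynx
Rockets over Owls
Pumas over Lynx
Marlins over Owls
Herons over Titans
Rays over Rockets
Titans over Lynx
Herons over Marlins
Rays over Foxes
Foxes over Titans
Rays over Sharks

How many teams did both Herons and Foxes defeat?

2

Herons beat: Pumas, Foxes, Titans, Owls, Marlins.
Foxes beat: Lynx, Titans, Owls.
Both beat: Titans, Owls — 2.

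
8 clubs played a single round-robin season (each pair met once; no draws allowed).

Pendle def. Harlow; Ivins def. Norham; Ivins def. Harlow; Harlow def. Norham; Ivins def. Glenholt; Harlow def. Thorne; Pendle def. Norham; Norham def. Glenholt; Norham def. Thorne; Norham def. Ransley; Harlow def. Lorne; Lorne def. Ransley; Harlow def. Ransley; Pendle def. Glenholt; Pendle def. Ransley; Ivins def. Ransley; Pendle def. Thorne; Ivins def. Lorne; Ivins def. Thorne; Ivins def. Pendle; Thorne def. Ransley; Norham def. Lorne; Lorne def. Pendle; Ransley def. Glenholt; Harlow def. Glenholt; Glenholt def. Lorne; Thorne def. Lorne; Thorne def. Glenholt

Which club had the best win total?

Ivins

Win totals: Ivins 7, Glenholt 1, Thorne 3, Ransley 1, Norham 4, Pendle 5, Lorne 2, Harlow 5.
Ivins leads with 7 wins (next highest: 5).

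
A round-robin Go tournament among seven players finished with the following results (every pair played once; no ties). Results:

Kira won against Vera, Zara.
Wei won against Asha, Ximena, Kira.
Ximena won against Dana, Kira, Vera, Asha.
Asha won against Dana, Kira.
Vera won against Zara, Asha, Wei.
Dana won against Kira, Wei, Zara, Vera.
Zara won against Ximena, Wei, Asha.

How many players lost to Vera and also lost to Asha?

0

Vera beat: Asha, Wei, Zara.
Asha beat: Kira, Dana.
No one was beaten by both.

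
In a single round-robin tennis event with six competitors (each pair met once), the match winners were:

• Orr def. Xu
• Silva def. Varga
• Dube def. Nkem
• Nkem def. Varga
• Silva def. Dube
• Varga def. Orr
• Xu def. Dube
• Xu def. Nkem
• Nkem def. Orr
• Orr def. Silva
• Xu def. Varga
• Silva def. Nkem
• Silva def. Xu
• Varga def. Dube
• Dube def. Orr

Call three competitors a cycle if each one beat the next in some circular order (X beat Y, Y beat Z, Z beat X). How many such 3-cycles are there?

7

Win totals: Orr 2, Dube 2, Varga 2, Silva 4, Xu 3, Nkem 2.
A competitor with w wins dominates both others in C(w,2) triples; summing gives 1 + 1 + 1 + 6 + 3 + 1 = 13 transitive triples.
Total triples C(6,3) = 20, so cyclic triples = 20 − 13 = 7.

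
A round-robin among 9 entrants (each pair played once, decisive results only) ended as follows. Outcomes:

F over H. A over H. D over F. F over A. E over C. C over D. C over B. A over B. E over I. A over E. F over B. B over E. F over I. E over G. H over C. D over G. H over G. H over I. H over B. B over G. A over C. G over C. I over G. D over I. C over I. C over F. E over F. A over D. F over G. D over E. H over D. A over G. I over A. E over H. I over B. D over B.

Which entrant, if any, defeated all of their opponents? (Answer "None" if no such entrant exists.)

None

Highest win total is A with 6 (out of 8 possible).
A lost to F, I, so no entrant went undefeated.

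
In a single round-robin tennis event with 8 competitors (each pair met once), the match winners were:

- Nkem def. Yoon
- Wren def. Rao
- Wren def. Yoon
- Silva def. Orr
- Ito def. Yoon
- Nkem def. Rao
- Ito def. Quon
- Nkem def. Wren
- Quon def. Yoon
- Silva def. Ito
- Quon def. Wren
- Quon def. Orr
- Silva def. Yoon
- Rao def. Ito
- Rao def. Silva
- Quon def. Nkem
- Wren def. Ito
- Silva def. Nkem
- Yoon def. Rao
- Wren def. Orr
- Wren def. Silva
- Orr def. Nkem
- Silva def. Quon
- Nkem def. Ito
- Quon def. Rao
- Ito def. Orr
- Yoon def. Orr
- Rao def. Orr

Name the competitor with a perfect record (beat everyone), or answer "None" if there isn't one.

Highest win total is Wren with 5 (out of 7 possible).
Wren lost to Quon, Nkem, so no competitor went undefeated.

None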